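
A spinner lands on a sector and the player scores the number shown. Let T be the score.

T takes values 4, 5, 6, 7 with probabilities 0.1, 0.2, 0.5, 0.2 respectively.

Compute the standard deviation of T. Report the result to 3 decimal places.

E[T] = (4)(0.1) + (5)(0.2) + (6)(0.5) + (7)(0.2) = 5.8
E[T²] = (4)²(0.1) + (5)²(0.2) + (6)²(0.5) + (7)²(0.2) = 34.4
V(T) = E[T²] − (E[T])² = 34.4 − (5.8)² = 0.76
σ(T) = √0.76 ≈ 0.872

0.872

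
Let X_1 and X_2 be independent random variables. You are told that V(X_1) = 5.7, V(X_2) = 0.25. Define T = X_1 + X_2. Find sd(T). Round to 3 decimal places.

2.439

By independence, V(T) = (1)²V(X_1) + (1)²V(X_2)
= (1)²·5.7 + (1)²·0.25 = 5.95
sd(T) = √5.95 ≈ 2.439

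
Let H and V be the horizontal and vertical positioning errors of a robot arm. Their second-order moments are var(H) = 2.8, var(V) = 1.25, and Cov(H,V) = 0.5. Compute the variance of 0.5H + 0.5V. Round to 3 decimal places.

1.263

var(0.5H + 0.5V) = (0.5)²·var(H) + (0.5)²·var(V) + 2·(0.5)·(0.5)·Cov(H,V)
= 0.25·2.8 + 0.25·1.25 + 0.5·0.5 = 1.2625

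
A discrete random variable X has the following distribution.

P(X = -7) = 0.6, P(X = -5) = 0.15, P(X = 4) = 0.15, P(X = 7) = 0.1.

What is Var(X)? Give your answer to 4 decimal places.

27.1275

E[X] = (-7)(0.6) + (-5)(0.15) + (4)(0.15) + (7)(0.1) = -3.65
E[X²] = (-7)²(0.6) + (-5)²(0.15) + (4)²(0.15) + (7)²(0.1) = 40.45
Var(X) = E[X²] − (E[X])² = 40.45 − (-3.65)² = 27.1275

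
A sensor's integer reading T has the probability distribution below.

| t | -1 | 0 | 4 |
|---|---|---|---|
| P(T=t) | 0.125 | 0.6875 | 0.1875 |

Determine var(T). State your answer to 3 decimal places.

2.734

E[T] = (-1)(0.125) + (0)(0.6875) + (4)(0.1875) = 0.625
E[T²] = (-1)²(0.125) + (0)²(0.6875) + (4)²(0.1875) = 3.125
var(T) = E[T²] − (E[T])² = 3.125 − (0.625)² = 2.734375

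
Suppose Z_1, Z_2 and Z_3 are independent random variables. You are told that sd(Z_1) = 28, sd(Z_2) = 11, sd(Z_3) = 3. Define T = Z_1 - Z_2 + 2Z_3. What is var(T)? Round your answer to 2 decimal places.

941.00

var(Z_1) = 784, var(Z_2) = 121, var(Z_3) = 9
By independence, var(T) = (1)²var(Z_1) + (-1)²var(Z_2) + (2)²var(Z_3)
= (1)²·784 + (-1)²·121 + (2)²·9 = 941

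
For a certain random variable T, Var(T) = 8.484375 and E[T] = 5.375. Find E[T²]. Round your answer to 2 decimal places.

37.38

E[T²] = Var(T) + (E[T])² = 8.484375 + (5.375)² = 37.375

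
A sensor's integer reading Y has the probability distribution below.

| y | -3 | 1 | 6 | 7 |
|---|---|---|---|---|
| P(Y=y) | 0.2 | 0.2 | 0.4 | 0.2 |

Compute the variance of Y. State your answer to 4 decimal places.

14.6400

E[Y] = (-3)(0.2) + (1)(0.2) + (6)(0.4) + (7)(0.2) = 3.4
E[Y²] = (-3)²(0.2) + (1)²(0.2) + (6)²(0.4) + (7)²(0.2) = 26.2
V(Y) = E[Y²] − (E[Y])² = 26.2 − (3.4)² = 14.64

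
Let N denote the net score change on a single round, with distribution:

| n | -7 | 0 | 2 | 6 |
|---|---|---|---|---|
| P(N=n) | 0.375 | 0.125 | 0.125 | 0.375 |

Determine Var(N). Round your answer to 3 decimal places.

32.359

E[N] = (-7)(0.375) + (0)(0.125) + (2)(0.125) + (6)(0.375) = -0.125
E[N²] = (-7)²(0.375) + (0)²(0.125) + (2)²(0.125) + (6)²(0.375) = 32.375
Var(N) = E[N²] − (E[N])² = 32.375 − (-0.125)² = 32.359375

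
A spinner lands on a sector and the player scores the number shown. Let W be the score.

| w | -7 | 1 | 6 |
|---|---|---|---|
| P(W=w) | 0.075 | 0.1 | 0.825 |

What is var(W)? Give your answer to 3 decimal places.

12.999

E[W] = (-7)(0.075) + (1)(0.1) + (6)(0.825) = 4.525
E[W²] = (-7)²(0.075) + (1)²(0.1) + (6)²(0.825) = 33.475
var(W) = E[W²] − (E[W])² = 33.475 − (4.525)² = 12.999375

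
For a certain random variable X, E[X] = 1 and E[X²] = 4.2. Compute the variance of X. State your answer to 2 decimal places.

3.20

var(X) = 4.2 − (1)² = 3.2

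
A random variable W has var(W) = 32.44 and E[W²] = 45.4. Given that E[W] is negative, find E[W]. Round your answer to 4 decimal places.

-3.6000

(E[W])² = E[W²] − var(W) = 45.4 − 32.44 = 12.96
E[W] = −√12.96 = -3.6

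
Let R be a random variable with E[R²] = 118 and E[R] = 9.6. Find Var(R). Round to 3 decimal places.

25.840

Var(R) = 118 − (9.6)² = 25.84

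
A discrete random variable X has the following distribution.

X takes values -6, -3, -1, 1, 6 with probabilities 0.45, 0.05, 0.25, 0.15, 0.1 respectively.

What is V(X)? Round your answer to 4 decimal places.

15.1275

E[X] = (-6)(0.45) + (-3)(0.05) + (-1)(0.25) + (1)(0.15) + (6)(0.1) = -2.35
E[X²] = (-6)²(0.45) + (-3)²(0.05) + (-1)²(0.25) + (1)²(0.15) + (6)²(0.1) = 20.65
V(X) = E[X²] − (E[X])² = 20.65 − (-2.35)² = 15.1275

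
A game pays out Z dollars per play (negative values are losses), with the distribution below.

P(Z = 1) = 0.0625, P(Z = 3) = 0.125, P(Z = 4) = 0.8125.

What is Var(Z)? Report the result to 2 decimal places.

0.59

E[Z] = (1)(0.0625) + (3)(0.125) + (4)(0.8125) = 3.6875
E[Z²] = (1)²(0.0625) + (3)²(0.125) + (4)²(0.8125) = 14.1875
Var(Z) = E[Z²] − (E[Z])² = 14.1875 − (3.6875)² = 0.58984375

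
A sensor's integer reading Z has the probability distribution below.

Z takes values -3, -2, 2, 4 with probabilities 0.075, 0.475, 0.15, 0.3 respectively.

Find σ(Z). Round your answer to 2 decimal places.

2.81

E[Z] = (-3)(0.075) + (-2)(0.475) + (2)(0.15) + (4)(0.3) = 0.325
E[Z²] = (-3)²(0.075) + (-2)²(0.475) + (2)²(0.15) + (4)²(0.3) = 7.975
var(Z) = E[Z²] − (E[Z])² = 7.975 − (0.325)² = 7.869375
σ(Z) = √7.869375 ≈ 2.81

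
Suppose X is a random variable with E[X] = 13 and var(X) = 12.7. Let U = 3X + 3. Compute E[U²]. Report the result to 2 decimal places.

1878.30

E[3X + 3] = 3·13 + 3 = 42
var(3X + 3) = (3)²·12.7 = 114.3
E[U²] = var(U) + (E[U])² = 114.3 + (42)² = 1878.3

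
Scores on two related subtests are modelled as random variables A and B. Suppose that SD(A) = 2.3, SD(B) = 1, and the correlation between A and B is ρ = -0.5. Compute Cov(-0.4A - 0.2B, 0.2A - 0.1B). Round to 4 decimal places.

-0.4032

V(A) = (2.3)² = 5.29;  V(B) = (1)² = 1
Cov(A,B) = ρ·SD(A)·SD(B) = -0.5·2.3·1 = -1.15
Cov(-0.4A - 0.2B, 0.2A - 0.1B) = (-0.4)(0.2)V(A) + (-0.2)(-0.1)V(B) + [(-0.4)(-0.1) + (-0.2)(0.2)]Cov(A,B)
= -0.08·5.29 + 0.02·1 + 0·-1.15 = -0.4032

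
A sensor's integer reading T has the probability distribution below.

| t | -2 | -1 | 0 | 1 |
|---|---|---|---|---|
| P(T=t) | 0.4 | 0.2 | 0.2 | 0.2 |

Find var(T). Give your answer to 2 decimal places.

E[T] = (-2)(0.4) + (-1)(0.2) + (0)(0.2) + (1)(0.2) = -0.8
E[T²] = (-2)²(0.4) + (-1)²(0.2) + (0)²(0.2) + (1)²(0.2) = 2
var(T) = E[T²] − (E[T])² = 2 − (-0.8)² = 1.36

1.36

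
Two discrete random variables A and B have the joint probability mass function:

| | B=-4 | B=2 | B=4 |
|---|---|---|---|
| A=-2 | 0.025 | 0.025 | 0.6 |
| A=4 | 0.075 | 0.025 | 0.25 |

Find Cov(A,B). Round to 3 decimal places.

E[A] = 0.1,  E[B] = 3.1
E[AB] = -1.7
Cov(A,B) = E[AB] − E[A]E[B] = -1.7 − (0.1)(3.1) = -2.01

-2.010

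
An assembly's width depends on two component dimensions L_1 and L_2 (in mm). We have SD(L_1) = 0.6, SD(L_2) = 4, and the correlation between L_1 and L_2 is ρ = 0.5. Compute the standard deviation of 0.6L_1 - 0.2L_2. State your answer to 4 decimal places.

V(L_1) = (0.6)² = 0.36;  V(L_2) = (4)² = 16
cov(L_1,L_2) = ρ·SD(L_1)·SD(L_2) = 0.5·0.6·4 = 1.2
V(0.6L_1 - 0.2L_2) = (0.6)²·V(L_1) + (-0.2)²·V(L_2) + 2·(0.6)·(-0.2)·cov(L_1,L_2)
= 0.36·0.36 + 0.04·16 + -0.24·1.2 = 0.4816
SD(0.6L_1 - 0.2L_2) = √0.4816 ≈ 0.6940

0.6940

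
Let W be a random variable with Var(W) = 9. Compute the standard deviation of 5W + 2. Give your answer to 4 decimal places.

15.0000

Var(5W + 2) = (5)²·9 = 225
SD(5W + 2) = √225 ≈ 15.0000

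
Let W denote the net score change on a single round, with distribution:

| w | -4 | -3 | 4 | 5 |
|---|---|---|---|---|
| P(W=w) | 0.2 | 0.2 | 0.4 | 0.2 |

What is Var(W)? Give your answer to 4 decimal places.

14.9600

E[W] = (-4)(0.2) + (-3)(0.2) + (4)(0.4) + (5)(0.2) = 1.2
E[W²] = (-4)²(0.2) + (-3)²(0.2) + (4)²(0.4) + (5)²(0.2) = 16.4
Var(W) = E[W²] − (E[W])² = 16.4 − (1.2)² = 14.96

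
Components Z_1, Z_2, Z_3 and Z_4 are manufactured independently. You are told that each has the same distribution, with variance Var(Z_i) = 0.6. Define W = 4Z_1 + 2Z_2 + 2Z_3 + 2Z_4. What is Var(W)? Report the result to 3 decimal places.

16.800

By independence, Var(W) = (4)²Var(Z_1) + (2)²Var(Z_2) + (2)²Var(Z_3) + (2)²Var(Z_4)
= (4)²·0.6 + (2)²·0.6 + (2)²·0.6 + (2)²·0.6 = 16.8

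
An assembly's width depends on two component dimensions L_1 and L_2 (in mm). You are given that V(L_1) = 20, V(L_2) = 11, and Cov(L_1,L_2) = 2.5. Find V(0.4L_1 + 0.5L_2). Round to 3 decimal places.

6.950

V(0.4L_1 + 0.5L_2) = (0.4)²·V(L_1) + (0.5)²·V(L_2) + 2·(0.4)·(0.5)·Cov(L_1,L_2)
= 0.16·20 + 0.25·11 + 0.4·2.5 = 6.95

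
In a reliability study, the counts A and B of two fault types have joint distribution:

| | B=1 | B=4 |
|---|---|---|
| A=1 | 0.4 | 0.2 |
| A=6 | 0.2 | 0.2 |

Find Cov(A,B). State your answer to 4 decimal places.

0.6000

E[A] = 3,  E[B] = 2.2
E[AB] = 7.2
Cov(A,B) = E[AB] − E[A]E[B] = 7.2 − (3)(2.2) = 0.6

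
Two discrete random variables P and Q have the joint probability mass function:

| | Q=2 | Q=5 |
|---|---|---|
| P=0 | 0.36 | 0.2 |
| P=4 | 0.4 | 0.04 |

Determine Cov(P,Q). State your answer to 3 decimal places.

E[P] = 1.76,  E[Q] = 2.72
E[PQ] = 4
Cov(P,Q) = E[PQ] − E[P]E[Q] = 4 − (1.76)(2.72) = -0.7872

-0.787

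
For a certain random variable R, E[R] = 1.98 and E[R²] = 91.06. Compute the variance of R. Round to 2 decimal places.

var(R) = 91.06 − (1.98)² = 87.1396

87.14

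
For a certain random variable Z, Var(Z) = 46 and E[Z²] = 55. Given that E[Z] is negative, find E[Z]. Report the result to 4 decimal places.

(E[Z])² = E[Z²] − Var(Z) = 55 − 46 = 9
E[Z] = −√9 = -3

-3.0000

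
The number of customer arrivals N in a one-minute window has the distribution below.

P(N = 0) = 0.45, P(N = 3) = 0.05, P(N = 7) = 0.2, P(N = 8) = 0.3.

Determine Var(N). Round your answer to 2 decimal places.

E[N] = (0)(0.45) + (3)(0.05) + (7)(0.2) + (8)(0.3) = 3.95
E[N²] = (0)²(0.45) + (3)²(0.05) + (7)²(0.2) + (8)²(0.3) = 29.45
Var(N) = E[N²] − (E[N])² = 29.45 − (3.95)² = 13.8475

13.85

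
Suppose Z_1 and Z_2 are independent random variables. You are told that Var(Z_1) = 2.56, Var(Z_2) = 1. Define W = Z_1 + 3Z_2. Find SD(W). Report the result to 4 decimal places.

3.4000

By independence, Var(W) = (1)²Var(Z_1) + (3)²Var(Z_2)
= (1)²·2.56 + (3)²·1 = 11.56
SD(W) = √11.56 ≈ 3.4000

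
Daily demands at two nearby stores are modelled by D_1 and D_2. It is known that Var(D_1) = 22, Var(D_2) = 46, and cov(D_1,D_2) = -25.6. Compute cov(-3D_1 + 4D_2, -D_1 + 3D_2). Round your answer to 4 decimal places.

950.8000

cov(-3D_1 + 4D_2, -D_1 + 3D_2) = (-3)(-1)Var(D_1) + (4)(3)Var(D_2) + [(-3)(3) + (4)(-1)]cov(D_1,D_2)
= 3·22 + 12·46 + -13·-25.6 = 950.8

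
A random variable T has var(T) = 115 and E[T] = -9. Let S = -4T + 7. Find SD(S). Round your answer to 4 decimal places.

var(-4T + 7) = (-4)²·115 = 1840
SD(S) = √1840 ≈ 42.8952

42.8952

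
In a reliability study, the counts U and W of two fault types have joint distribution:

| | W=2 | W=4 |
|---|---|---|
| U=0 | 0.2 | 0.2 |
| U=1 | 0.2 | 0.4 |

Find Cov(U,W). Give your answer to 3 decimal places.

E[U] = 0.6,  E[W] = 3.2
E[UW] = 2
Cov(U,W) = E[UW] − E[U]E[W] = 2 − (0.6)(3.2) = 0.08

0.080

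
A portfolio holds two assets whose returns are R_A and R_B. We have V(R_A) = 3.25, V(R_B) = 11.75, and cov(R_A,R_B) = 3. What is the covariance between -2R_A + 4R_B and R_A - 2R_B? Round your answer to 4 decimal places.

-76.5000

cov(-2R_A + 4R_B, R_A - 2R_B) = (-2)(1)V(R_A) + (4)(-2)V(R_B) + [(-2)(-2) + (4)(1)]cov(R_A,R_B)
= -2·3.25 + -8·11.75 + 8·3 = -76.5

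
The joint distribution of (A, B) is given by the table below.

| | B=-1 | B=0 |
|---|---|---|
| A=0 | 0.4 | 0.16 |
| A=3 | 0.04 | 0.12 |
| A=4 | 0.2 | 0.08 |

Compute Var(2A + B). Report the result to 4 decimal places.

E[A] = 1.6,  E[B] = -0.64,  E[AB] = -0.92
Var(A) = 5.92 − (1.6)² = 3.36;  Var(B) = 0.64 − (-0.64)² = 0.2304
Cov(A,B) = -0.92 − (1.6)(-0.64) = 0.104
Var(2A + B) = (2)²·3.36 + (1)²·0.2304 + 2·(2)·(1)·0.104 = 14.0864

14.0864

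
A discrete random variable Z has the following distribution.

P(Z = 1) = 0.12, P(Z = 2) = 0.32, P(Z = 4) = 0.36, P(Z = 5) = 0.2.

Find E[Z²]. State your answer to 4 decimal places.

12.1600

E[Z²] = (1)²(0.12) + (2)²(0.32) + (4)²(0.36) + (5)²(0.2) = 12.16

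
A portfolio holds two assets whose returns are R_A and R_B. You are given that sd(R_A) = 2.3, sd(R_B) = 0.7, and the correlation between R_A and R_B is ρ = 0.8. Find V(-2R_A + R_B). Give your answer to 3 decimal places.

V(R_A) = (2.3)² = 5.29;  V(R_B) = (0.7)² = 0.49
cov(R_A,R_B) = ρ·sd(R_A)·sd(R_B) = 0.8·2.3·0.7 = 1.288
V(-2R_A + R_B) = (-2)²·V(R_A) + (1)²·V(R_B) + 2·(-2)·(1)·cov(R_A,R_B)
= 4·5.29 + 1·0.49 + -4·1.288 = 16.498

16.498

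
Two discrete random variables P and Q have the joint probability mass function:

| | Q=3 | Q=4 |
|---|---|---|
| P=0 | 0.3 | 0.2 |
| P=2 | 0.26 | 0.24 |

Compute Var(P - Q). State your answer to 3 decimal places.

E[P] = 1,  E[Q] = 3.44,  E[PQ] = 3.48
Var(P) = 2 − (1)² = 1;  Var(Q) = 12.08 − (3.44)² = 0.2464
Cov(P,Q) = 3.48 − (1)(3.44) = 0.04
Var(P - Q) = (1)²·1 + (-1)²·0.2464 + 2·(1)·(-1)·0.04 = 1.1664

1.166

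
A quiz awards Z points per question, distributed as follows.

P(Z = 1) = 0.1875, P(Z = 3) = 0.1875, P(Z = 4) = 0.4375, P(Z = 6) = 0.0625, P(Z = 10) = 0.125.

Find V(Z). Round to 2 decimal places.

E[Z] = (1)(0.1875) + (3)(0.1875) + (4)(0.4375) + (6)(0.0625) + (10)(0.125) = 4.125
E[Z²] = (1)²(0.1875) + (3)²(0.1875) + (4)²(0.4375) + (6)²(0.0625) + (10)²(0.125) = 23.625
V(Z) = E[Z²] − (E[Z])² = 23.625 − (4.125)² = 6.609375

6.61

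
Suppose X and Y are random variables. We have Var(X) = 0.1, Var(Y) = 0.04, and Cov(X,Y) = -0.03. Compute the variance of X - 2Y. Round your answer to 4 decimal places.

Var(X - 2Y) = (1)²·Var(X) + (-2)²·Var(Y) + 2·(1)·(-2)·Cov(X,Y)
= 1·0.1 + 4·0.04 + -4·-0.03 = 0.38

0.3800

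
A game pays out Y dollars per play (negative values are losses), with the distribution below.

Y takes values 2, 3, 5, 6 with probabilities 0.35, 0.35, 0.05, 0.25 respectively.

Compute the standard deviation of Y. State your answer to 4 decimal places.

E[Y] = (2)(0.35) + (3)(0.35) + (5)(0.05) + (6)(0.25) = 3.5
E[Y²] = (2)²(0.35) + (3)²(0.35) + (5)²(0.05) + (6)²(0.25) = 14.8
var(Y) = E[Y²] − (E[Y])² = 14.8 − (3.5)² = 2.55
SD(Y) = √2.55 ≈ 1.5969

1.5969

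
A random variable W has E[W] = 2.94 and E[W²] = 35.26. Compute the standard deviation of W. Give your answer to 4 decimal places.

5.1591

V(W) = 35.26 − (2.94)² = 26.6164
SD(W) = √26.6164 ≈ 5.1591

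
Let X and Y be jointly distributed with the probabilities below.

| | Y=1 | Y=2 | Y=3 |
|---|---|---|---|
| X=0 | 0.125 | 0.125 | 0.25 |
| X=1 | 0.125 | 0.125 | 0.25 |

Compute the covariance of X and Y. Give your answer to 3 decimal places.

0.000

E[X] = 0.5,  E[Y] = 2.25
E[XY] = 1.125
Cov(X,Y) = E[XY] − E[X]E[Y] = 1.125 − (0.5)(2.25) = 0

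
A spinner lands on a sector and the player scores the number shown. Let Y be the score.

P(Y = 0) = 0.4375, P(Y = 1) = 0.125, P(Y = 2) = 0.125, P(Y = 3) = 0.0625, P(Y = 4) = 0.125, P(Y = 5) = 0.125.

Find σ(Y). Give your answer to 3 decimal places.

1.861

E[Y] = (0)(0.4375) + (1)(0.125) + (2)(0.125) + (3)(0.0625) + (4)(0.125) + (5)(0.125) = 1.6875
E[Y²] = (0)²(0.4375) + (1)²(0.125) + (2)²(0.125) + (3)²(0.0625) + (4)²(0.125) + (5)²(0.125) = 6.3125
V(Y) = E[Y²] − (E[Y])² = 6.3125 − (1.6875)² = 3.46484375
σ(Y) = √3.46484375 ≈ 1.861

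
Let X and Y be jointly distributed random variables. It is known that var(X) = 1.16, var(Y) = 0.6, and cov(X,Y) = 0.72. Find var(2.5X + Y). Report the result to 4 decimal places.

11.4500

var(2.5X + Y) = (2.5)²·var(X) + (1)²·var(Y) + 2·(2.5)·(1)·cov(X,Y)
= 6.25·1.16 + 1·0.6 + 5·0.72 = 11.45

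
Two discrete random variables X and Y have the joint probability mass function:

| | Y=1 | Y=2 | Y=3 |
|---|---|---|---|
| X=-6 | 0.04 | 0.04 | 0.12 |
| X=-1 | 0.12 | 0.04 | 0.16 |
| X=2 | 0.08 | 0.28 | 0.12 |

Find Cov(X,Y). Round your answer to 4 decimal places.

-0.3504

E[X] = -0.56,  E[Y] = 2.16
E[XY] = -1.56
Cov(X,Y) = E[XY] − E[X]E[Y] = -1.56 − (-0.56)(2.16) = -0.3504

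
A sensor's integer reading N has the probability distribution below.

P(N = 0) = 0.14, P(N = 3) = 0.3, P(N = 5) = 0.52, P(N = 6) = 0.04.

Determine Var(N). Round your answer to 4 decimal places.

E[N] = (0)(0.14) + (3)(0.3) + (5)(0.52) + (6)(0.04) = 3.74
E[N²] = (0)²(0.14) + (3)²(0.3) + (5)²(0.52) + (6)²(0.04) = 17.14
Var(N) = E[N²] − (E[N])² = 17.14 − (3.74)² = 3.1524

3.1524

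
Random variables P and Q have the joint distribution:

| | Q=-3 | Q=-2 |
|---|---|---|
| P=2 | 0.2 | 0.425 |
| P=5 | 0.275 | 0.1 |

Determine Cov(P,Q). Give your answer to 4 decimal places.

-0.2906

E[P] = 3.125,  E[Q] = -2.475
E[PQ] = -8.025
Cov(P,Q) = E[PQ] − E[P]E[Q] = -8.025 − (3.125)(-2.475) = -0.290625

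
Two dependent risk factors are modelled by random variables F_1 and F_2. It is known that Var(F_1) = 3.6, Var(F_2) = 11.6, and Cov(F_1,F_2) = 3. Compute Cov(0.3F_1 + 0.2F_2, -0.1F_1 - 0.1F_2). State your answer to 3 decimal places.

Cov(0.3F_1 + 0.2F_2, -0.1F_1 - 0.1F_2) = (0.3)(-0.1)Var(F_1) + (0.2)(-0.1)Var(F_2) + [(0.3)(-0.1) + (0.2)(-0.1)]Cov(F_1,F_2)
= -0.03·3.6 + -0.02·11.6 + -0.05·3 = -0.49

-0.490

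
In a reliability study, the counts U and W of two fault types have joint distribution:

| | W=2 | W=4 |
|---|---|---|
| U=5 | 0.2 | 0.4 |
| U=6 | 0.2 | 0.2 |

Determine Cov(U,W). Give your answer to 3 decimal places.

-0.080

E[U] = 5.4,  E[W] = 3.2
E[UW] = 17.2
Cov(U,W) = E[UW] − E[U]E[W] = 17.2 − (5.4)(3.2) = -0.08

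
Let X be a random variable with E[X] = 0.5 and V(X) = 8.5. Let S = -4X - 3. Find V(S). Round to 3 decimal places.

136.000

V(-4X - 3) = (-4)²·V(X) = 16·8.5 = 136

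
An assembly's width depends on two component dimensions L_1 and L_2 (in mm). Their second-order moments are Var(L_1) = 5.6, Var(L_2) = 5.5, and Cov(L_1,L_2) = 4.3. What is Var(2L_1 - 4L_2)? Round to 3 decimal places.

41.600

Var(2L_1 - 4L_2) = (2)²·Var(L_1) + (-4)²·Var(L_2) + 2·(2)·(-4)·Cov(L_1,L_2)
= 4·5.6 + 16·5.5 + -16·4.3 = 41.6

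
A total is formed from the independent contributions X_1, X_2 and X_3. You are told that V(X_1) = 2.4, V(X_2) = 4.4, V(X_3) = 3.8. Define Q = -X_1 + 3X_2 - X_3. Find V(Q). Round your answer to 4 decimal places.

45.8000

By independence, V(Q) = (-1)²V(X_1) + (3)²V(X_2) + (-1)²V(X_3)
= (-1)²·2.4 + (3)²·4.4 + (-1)²·3.8 = 45.8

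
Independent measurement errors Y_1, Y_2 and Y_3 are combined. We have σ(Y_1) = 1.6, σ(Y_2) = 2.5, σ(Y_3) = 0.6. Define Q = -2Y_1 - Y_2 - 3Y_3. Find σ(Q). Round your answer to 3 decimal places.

V(Y_1) = 2.56, V(Y_2) = 6.25, V(Y_3) = 0.36
By independence, V(Q) = (-2)²V(Y_1) + (-1)²V(Y_2) + (-3)²V(Y_3)
= (-2)²·2.56 + (-1)²·6.25 + (-3)²·0.36 = 19.73
σ(Q) = √19.73 ≈ 4.442

4.442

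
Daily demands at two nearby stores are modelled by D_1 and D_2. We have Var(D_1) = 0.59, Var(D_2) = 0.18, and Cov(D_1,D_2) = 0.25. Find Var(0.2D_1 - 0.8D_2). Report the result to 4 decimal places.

0.0588

Var(0.2D_1 - 0.8D_2) = (0.2)²·Var(D_1) + (-0.8)²·Var(D_2) + 2·(0.2)·(-0.8)·Cov(D_1,D_2)
= 0.04·0.59 + 0.64·0.18 + -0.32·0.25 = 0.0588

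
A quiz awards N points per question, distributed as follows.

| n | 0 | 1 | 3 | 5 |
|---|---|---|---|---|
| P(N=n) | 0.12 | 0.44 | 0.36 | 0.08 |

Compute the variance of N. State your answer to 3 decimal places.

E[N] = (0)(0.12) + (1)(0.44) + (3)(0.36) + (5)(0.08) = 1.92
E[N²] = (0)²(0.12) + (1)²(0.44) + (3)²(0.36) + (5)²(0.08) = 5.68
Var(N) = E[N²] − (E[N])² = 5.68 − (1.92)² = 1.9936

1.994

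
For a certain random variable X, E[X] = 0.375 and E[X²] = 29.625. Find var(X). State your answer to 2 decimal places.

29.48

var(X) = 29.625 − (0.375)² = 29.484375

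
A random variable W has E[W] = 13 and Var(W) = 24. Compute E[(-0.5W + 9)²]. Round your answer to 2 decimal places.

E[-0.5W + 9] = -0.5·13 + 9 = 2.5
Var(-0.5W + 9) = (-0.5)²·24 = 6
E[(-0.5W + 9)²] = Var((-0.5W + 9)) + (E[(-0.5W + 9)])² = 6 + (2.5)² = 12.25

12.25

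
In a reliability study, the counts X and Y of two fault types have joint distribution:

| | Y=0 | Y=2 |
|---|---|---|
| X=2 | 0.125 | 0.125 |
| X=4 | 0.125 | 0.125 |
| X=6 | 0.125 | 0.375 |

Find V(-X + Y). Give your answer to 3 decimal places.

E[X] = 4.5,  E[Y] = 1.25,  E[XY] = 6
V(X) = 23 − (4.5)² = 2.75;  V(Y) = 2.5 − (1.25)² = 0.9375
Cov(X,Y) = 6 − (4.5)(1.25) = 0.375
V(-X + Y) = (-1)²·2.75 + (1)²·0.9375 + 2·(-1)·(1)·0.375 = 2.9375

2.938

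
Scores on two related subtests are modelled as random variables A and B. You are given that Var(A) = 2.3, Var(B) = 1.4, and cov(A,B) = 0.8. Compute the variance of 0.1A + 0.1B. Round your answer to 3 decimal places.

0.053

Var(0.1A + 0.1B) = (0.1)²·Var(A) + (0.1)²·Var(B) + 2·(0.1)·(0.1)·cov(A,B)
= 0.01·2.3 + 0.01·1.4 + 0.02·0.8 = 0.053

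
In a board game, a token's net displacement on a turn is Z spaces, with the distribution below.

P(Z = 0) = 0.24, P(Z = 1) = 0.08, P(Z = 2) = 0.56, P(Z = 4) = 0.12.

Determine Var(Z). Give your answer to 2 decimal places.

E[Z] = (0)(0.24) + (1)(0.08) + (2)(0.56) + (4)(0.12) = 1.68
E[Z²] = (0)²(0.24) + (1)²(0.08) + (2)²(0.56) + (4)²(0.12) = 4.24
Var(Z) = E[Z²] − (E[Z])² = 4.24 − (1.68)² = 1.4176

1.42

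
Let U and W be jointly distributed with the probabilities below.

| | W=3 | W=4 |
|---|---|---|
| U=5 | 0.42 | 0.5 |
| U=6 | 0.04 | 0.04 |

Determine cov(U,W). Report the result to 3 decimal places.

E[U] = 5.08,  E[W] = 3.54
E[UW] = 17.98
cov(U,W) = E[UW] − E[U]E[W] = 17.98 − (5.08)(3.54) = -0.0032

-0.003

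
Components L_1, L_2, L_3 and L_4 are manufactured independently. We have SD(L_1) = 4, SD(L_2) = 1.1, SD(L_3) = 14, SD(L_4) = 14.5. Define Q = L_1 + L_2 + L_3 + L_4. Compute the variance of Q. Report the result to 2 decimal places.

423.46

var(L_1) = 16, var(L_2) = 1.21, var(L_3) = 196, var(L_4) = 210.25
By independence, var(Q) = (1)²var(L_1) + (1)²var(L_2) + (1)²var(L_3) + (1)²var(L_4)
= (1)²·16 + (1)²·1.21 + (1)²·196 + (1)²·210.25 = 423.46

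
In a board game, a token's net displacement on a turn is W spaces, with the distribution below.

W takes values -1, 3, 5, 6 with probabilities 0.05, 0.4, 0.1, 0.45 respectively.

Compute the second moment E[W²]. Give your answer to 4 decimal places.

22.3500

E[W²] = (-1)²(0.05) + (3)²(0.4) + (5)²(0.1) + (6)²(0.45) = 22.35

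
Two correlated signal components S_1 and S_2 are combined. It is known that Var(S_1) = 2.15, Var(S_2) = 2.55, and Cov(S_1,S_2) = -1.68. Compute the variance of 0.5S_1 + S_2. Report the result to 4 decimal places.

1.4075

Var(0.5S_1 + S_2) = (0.5)²·Var(S_1) + (1)²·Var(S_2) + 2·(0.5)·(1)·Cov(S_1,S_2)
= 0.25·2.15 + 1·2.55 + 1·-1.68 = 1.4075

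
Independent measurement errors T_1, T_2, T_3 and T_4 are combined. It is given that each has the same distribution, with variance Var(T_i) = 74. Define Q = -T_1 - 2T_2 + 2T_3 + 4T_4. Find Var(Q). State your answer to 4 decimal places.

1850.0000

By independence, Var(Q) = (-1)²Var(T_1) + (-2)²Var(T_2) + (2)²Var(T_3) + (4)²Var(T_4)
= (-1)²·74 + (-2)²·74 + (2)²·74 + (4)²·74 = 1850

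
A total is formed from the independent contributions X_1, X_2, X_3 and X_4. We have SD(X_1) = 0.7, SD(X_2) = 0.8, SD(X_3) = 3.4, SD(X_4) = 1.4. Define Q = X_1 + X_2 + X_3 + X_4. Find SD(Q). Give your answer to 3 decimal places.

Var(X_1) = 0.49, Var(X_2) = 0.64, Var(X_3) = 11.56, Var(X_4) = 1.96
By independence, Var(Q) = (1)²Var(X_1) + (1)²Var(X_2) + (1)²Var(X_3) + (1)²Var(X_4)
= (1)²·0.49 + (1)²·0.64 + (1)²·11.56 + (1)²·1.96 = 14.65
SD(Q) = √14.65 ≈ 3.828

3.828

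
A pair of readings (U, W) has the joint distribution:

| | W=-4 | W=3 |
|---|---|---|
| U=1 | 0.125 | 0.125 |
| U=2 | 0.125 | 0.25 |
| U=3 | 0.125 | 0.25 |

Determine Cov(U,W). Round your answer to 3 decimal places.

0.328

E[U] = 2.125,  E[W] = 0.375
E[UW] = 1.125
Cov(U,W) = E[UW] − E[U]E[W] = 1.125 − (2.125)(0.375) = 0.328125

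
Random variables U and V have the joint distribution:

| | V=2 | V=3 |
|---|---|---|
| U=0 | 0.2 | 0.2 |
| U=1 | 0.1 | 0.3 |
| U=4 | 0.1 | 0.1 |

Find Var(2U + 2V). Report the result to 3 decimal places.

E[U] = 1.2,  E[V] = 2.6,  E[UV] = 3.1
Var(U) = 3.6 − (1.2)² = 2.16;  Var(V) = 7 − (2.6)² = 0.24
Cov(U,V) = 3.1 − (1.2)(2.6) = -0.02
Var(2U + 2V) = (2)²·2.16 + (2)²·0.24 + 2·(2)·(2)·-0.02 = 9.44

9.440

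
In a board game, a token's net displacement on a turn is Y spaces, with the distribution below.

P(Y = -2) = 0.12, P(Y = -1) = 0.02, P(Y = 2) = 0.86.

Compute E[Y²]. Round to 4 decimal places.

E[Y²] = (-2)²(0.12) + (-1)²(0.02) + (2)²(0.86) = 3.94

3.9400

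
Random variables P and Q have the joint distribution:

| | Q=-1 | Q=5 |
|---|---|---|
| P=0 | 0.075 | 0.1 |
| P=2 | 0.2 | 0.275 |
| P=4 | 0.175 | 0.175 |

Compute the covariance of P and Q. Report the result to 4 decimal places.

-0.2550

E[P] = 2.35,  E[Q] = 2.3
E[PQ] = 5.15
Cov(P,Q) = E[PQ] − E[P]E[Q] = 5.15 − (2.35)(2.3) = -0.255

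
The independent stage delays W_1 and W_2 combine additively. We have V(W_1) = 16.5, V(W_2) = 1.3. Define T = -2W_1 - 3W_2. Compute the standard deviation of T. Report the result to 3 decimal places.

8.815

By independence, V(T) = (-2)²V(W_1) + (-3)²V(W_2)
= (-2)²·16.5 + (-3)²·1.3 = 77.7
SD(T) = √77.7 ≈ 8.815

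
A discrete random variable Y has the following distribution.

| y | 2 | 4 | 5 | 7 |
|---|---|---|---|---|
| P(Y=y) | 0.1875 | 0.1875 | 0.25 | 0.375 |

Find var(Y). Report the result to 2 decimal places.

E[Y] = (2)(0.1875) + (4)(0.1875) + (5)(0.25) + (7)(0.375) = 5
E[Y²] = (2)²(0.1875) + (4)²(0.1875) + (5)²(0.25) + (7)²(0.375) = 28.375
var(Y) = E[Y²] − (E[Y])² = 28.375 − (5)² = 3.375

3.38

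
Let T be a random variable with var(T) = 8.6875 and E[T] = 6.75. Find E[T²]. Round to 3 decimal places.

54.250

E[T²] = var(T) + (E[T])² = 8.6875 + (6.75)² = 54.25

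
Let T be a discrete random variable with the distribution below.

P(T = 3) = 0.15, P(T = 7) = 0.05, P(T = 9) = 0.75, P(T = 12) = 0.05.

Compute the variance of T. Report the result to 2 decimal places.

E[T] = (3)(0.15) + (7)(0.05) + (9)(0.75) + (12)(0.05) = 8.15
E[T²] = (3)²(0.15) + (7)²(0.05) + (9)²(0.75) + (12)²(0.05) = 71.75
V(T) = E[T²] − (E[T])² = 71.75 − (8.15)² = 5.3275

5.33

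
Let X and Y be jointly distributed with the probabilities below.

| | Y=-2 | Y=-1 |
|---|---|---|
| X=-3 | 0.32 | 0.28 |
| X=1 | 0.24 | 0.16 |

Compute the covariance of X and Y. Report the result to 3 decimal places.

E[X] = -1.4,  E[Y] = -1.56
E[XY] = 2.12
Cov(X,Y) = E[XY] − E[X]E[Y] = 2.12 − (-1.4)(-1.56) = -0.064

-0.064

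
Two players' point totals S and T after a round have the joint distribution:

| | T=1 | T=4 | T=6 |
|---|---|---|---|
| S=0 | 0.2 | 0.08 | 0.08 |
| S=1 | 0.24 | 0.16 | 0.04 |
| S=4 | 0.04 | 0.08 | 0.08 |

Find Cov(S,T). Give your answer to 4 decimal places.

E[S] = 1.24,  E[T] = 2.96
E[ST] = 4.48
Cov(S,T) = E[ST] − E[S]E[T] = 4.48 − (1.24)(2.96) = 0.8096

0.8096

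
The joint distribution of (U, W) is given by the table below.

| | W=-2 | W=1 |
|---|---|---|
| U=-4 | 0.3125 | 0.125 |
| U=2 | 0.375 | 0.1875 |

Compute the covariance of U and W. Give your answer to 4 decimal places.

0.2109

E[U] = -0.625,  E[W] = -1.0625
E[UW] = 0.875
cov(U,W) = E[UW] − E[U]E[W] = 0.875 − (-0.625)(-1.0625) = 0.2109375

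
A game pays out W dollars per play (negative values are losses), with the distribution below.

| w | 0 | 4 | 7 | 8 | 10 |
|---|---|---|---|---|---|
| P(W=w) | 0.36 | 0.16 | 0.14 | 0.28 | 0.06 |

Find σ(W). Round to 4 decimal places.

E[W] = (0)(0.36) + (4)(0.16) + (7)(0.14) + (8)(0.28) + (10)(0.06) = 4.46
E[W²] = (0)²(0.36) + (4)²(0.16) + (7)²(0.14) + (8)²(0.28) + (10)²(0.06) = 33.34
Var(W) = E[W²] − (E[W])² = 33.34 − (4.46)² = 13.4484
σ(W) = √13.4484 ≈ 3.6672

3.6672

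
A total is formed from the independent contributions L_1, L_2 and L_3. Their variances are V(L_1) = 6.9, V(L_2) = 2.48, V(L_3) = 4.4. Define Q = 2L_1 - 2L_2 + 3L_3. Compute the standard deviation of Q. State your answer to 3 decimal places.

8.782

By independence, V(Q) = (2)²V(L_1) + (-2)²V(L_2) + (3)²V(L_3)
= (2)²·6.9 + (-2)²·2.48 + (3)²·4.4 = 77.12
SD(Q) = √77.12 ≈ 8.782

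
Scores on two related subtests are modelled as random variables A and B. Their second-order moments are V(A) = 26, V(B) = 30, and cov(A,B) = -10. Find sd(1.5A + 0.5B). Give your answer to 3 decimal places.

7.141

V(1.5A + 0.5B) = (1.5)²·V(A) + (0.5)²·V(B) + 2·(1.5)·(0.5)·cov(A,B)
= 2.25·26 + 0.25·30 + 1.5·-10 = 51
sd(1.5A + 0.5B) = √51 ≈ 7.141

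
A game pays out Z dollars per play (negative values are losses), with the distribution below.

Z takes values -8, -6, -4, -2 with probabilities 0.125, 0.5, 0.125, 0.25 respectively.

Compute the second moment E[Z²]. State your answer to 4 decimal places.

29.0000

E[Z²] = (-8)²(0.125) + (-6)²(0.5) + (-4)²(0.125) + (-2)²(0.25) = 29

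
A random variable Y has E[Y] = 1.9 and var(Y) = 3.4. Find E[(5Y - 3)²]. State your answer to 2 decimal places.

E[5Y - 3] = 5·1.9 − 3 = 6.5
var(5Y - 3) = (5)²·3.4 = 85
E[(5Y - 3)²] = var((5Y - 3)) + (E[(5Y - 3)])² = 85 + (6.5)² = 127.25

127.25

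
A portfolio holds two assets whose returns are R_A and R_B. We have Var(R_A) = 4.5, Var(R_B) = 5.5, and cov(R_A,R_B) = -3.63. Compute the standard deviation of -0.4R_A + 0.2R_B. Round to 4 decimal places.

Var(-0.4R_A + 0.2R_B) = (-0.4)²·Var(R_A) + (0.2)²·Var(R_B) + 2·(-0.4)·(0.2)·cov(R_A,R_B)
= 0.16·4.5 + 0.04·5.5 + -0.16·-3.63 = 1.5208
sd(-0.4R_A + 0.2R_B) = √1.5208 ≈ 1.2332

1.2332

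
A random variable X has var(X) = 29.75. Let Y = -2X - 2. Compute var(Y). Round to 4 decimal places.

119.0000

var(-2X - 2) = (-2)²·var(X) = 4·29.75 = 119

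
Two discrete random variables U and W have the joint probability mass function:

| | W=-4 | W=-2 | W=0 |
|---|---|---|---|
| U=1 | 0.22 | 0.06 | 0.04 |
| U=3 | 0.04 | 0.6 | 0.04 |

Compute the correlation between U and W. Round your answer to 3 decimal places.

E[U] = 2.36,  E[W] = -2.36
E[UW] = -5.08
cov(U,W) = E[UW] − E[U]E[W] = -5.08 − (2.36)(-2.36) = 0.4896
Var(U) = 0.8704,  Var(W) = 1.2304
ρ = 0.4896 / √(0.8704·1.2304) ≈ 0.473

0.473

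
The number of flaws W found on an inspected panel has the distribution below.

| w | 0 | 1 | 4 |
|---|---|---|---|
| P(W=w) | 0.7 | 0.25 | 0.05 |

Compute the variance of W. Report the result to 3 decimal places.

0.848

E[W] = (0)(0.7) + (1)(0.25) + (4)(0.05) = 0.45
E[W²] = (0)²(0.7) + (1)²(0.25) + (4)²(0.05) = 1.05
Var(W) = E[W²] − (E[W])² = 1.05 − (0.45)² = 0.8475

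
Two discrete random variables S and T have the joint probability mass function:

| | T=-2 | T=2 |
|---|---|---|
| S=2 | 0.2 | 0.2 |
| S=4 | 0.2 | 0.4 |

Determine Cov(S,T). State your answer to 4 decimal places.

0.3200

E[S] = 3.2,  E[T] = 0.4
E[ST] = 1.6
Cov(S,T) = E[ST] − E[S]E[T] = 1.6 − (3.2)(0.4) = 0.32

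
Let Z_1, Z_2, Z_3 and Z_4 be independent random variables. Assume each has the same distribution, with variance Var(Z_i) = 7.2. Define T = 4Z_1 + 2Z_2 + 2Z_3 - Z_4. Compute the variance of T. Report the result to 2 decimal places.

By independence, Var(T) = (4)²Var(Z_1) + (2)²Var(Z_2) + (2)²Var(Z_3) + (-1)²Var(Z_4)
= (4)²·7.2 + (2)²·7.2 + (2)²·7.2 + (-1)²·7.2 = 180

180.00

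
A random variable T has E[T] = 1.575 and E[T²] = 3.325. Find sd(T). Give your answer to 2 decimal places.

0.92

Var(T) = 3.325 − (1.575)² = 0.844375
sd(T) = √0.844375 ≈ 0.92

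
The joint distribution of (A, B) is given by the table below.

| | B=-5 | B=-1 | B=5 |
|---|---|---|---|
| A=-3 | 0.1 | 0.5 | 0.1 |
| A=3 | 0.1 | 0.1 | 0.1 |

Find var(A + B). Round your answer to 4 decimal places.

18.7600

E[A] = -1.2,  E[B] = -0.6,  E[AB] = 1.2
var(A) = 9 − (-1.2)² = 7.56;  var(B) = 10.6 − (-0.6)² = 10.24
Cov(A,B) = 1.2 − (-1.2)(-0.6) = 0.48
var(A + B) = (1)²·7.56 + (1)²·10.24 + 2·(1)·(1)·0.48 = 18.76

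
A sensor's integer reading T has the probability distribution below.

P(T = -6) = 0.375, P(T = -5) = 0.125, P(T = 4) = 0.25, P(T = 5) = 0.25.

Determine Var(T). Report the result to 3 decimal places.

26.484

E[T] = (-6)(0.375) + (-5)(0.125) + (4)(0.25) + (5)(0.25) = -0.625
E[T²] = (-6)²(0.375) + (-5)²(0.125) + (4)²(0.25) + (5)²(0.25) = 26.875
Var(T) = E[T²] − (E[T])² = 26.875 − (-0.625)² = 26.484375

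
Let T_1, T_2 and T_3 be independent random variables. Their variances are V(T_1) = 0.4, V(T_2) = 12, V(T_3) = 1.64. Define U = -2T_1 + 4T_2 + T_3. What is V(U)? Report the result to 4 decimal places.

195.2400

By independence, V(U) = (-2)²V(T_1) + (4)²V(T_2) + (1)²V(T_3)
= (-2)²·0.4 + (4)²·12 + (1)²·1.64 = 195.24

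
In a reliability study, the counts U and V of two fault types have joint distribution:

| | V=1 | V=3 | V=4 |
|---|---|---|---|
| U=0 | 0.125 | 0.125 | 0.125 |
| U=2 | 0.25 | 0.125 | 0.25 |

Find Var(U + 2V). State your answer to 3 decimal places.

7.750

E[U] = 1.25,  E[V] = 2.625,  E[UV] = 3.25
Var(U) = 2.5 − (1.25)² = 0.9375;  Var(V) = 8.625 − (2.625)² = 1.734375
cov(U,V) = 3.25 − (1.25)(2.625) = -0.03125
Var(U + 2V) = (1)²·0.9375 + (2)²·1.734375 + 2·(1)·(2)·-0.03125 = 7.75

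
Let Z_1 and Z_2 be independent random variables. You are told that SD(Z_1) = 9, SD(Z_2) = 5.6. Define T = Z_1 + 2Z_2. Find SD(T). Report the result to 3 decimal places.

Var(Z_1) = 81, Var(Z_2) = 31.36
By independence, Var(T) = (1)²Var(Z_1) + (2)²Var(Z_2)
= (1)²·81 + (2)²·31.36 = 206.44
SD(T) = √206.44 ≈ 14.368

14.368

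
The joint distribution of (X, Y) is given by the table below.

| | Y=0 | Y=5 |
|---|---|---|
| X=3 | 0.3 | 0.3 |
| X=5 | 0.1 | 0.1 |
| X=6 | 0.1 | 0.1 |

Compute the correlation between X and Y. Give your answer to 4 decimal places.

E[X] = 4,  E[Y] = 2.5
E[XY] = 10
Cov(X,Y) = E[XY] − E[X]E[Y] = 10 − (4)(2.5) = 0
Var(X) = 1.6,  Var(Y) = 6.25
ρ = 0 / √(1.6·6.25) ≈ 0.0000

0.0000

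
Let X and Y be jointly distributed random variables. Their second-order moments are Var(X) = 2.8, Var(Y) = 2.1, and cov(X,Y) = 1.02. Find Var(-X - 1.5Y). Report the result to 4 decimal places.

Var(-X - 1.5Y) = (-1)²·Var(X) + (-1.5)²·Var(Y) + 2·(-1)·(-1.5)·cov(X,Y)
= 1·2.8 + 2.25·2.1 + 3·1.02 = 10.585

10.5850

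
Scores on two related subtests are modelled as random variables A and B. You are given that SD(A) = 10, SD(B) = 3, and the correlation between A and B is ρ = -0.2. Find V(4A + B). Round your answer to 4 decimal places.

V(A) = (10)² = 100;  V(B) = (3)² = 9
Cov(A,B) = ρ·SD(A)·SD(B) = -0.2·10·3 = -6
V(4A + B) = (4)²·V(A) + (1)²·V(B) + 2·(4)·(1)·Cov(A,B)
= 16·100 + 1·9 + 8·-6 = 1561

1561.0000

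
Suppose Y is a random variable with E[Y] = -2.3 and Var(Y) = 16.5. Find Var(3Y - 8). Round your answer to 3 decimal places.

148.500

Var(3Y - 8) = (3)²·Var(Y) = 9·16.5 = 148.5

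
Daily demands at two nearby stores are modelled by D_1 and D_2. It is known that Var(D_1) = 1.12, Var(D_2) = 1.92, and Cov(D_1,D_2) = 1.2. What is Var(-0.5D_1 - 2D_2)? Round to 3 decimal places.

10.360

Var(-0.5D_1 - 2D_2) = (-0.5)²·Var(D_1) + (-2)²·Var(D_2) + 2·(-0.5)·(-2)·Cov(D_1,D_2)
= 0.25·1.12 + 4·1.92 + 2·1.2 = 10.36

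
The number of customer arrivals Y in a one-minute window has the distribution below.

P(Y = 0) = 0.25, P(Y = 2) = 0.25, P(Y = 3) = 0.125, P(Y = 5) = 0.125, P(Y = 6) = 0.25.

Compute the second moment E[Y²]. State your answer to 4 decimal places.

E[Y²] = (0)²(0.25) + (2)²(0.25) + (3)²(0.125) + (5)²(0.125) + (6)²(0.25) = 14.25

14.2500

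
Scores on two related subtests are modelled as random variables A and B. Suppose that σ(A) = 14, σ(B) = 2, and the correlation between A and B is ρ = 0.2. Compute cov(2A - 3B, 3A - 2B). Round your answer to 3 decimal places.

1127.200

V(A) = (14)² = 196;  V(B) = (2)² = 4
cov(A,B) = ρ·σ(A)·σ(B) = 0.2·14·2 = 5.6
cov(2A - 3B, 3A - 2B) = (2)(3)V(A) + (-3)(-2)V(B) + [(2)(-2) + (-3)(3)]cov(A,B)
= 6·196 + 6·4 + -13·5.6 = 1127.2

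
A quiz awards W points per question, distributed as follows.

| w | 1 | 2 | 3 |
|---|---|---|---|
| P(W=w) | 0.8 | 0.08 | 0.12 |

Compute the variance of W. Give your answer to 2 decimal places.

E[W] = (1)(0.8) + (2)(0.08) + (3)(0.12) = 1.32
E[W²] = (1)²(0.8) + (2)²(0.08) + (3)²(0.12) = 2.2
V(W) = E[W²] − (E[W])² = 2.2 − (1.32)² = 0.4576

0.46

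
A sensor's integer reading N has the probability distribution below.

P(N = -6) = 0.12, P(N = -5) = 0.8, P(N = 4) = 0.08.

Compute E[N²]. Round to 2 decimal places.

25.60

E[N²] = (-6)²(0.12) + (-5)²(0.8) + (4)²(0.08) = 25.6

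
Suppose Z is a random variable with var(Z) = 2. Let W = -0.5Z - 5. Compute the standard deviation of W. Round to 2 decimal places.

var(-0.5Z - 5) = (-0.5)²·2 = 0.5
SD(W) = √0.5 ≈ 0.71

0.71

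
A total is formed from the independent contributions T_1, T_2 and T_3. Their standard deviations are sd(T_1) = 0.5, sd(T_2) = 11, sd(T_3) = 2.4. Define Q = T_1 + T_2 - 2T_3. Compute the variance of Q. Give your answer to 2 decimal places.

144.29

Var(T_1) = 0.25, Var(T_2) = 121, Var(T_3) = 5.76
By independence, Var(Q) = (1)²Var(T_1) + (1)²Var(T_2) + (-2)²Var(T_3)
= (1)²·0.25 + (1)²·121 + (-2)²·5.76 = 144.29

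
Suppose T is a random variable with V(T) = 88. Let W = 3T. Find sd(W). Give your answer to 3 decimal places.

V(3T) = (3)²·88 = 792
sd(W) = √792 ≈ 28.142

28.142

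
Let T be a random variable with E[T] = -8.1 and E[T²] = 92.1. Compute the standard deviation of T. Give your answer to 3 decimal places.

var(T) = 92.1 − (-8.1)² = 26.49
σ(T) = √26.49 ≈ 5.147

5.147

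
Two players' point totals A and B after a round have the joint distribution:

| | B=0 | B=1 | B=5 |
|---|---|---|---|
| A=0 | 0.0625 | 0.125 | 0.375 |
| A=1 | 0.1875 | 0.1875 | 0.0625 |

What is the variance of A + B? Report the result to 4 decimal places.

4.0586

E[A] = 0.4375,  E[B] = 2.5,  E[AB] = 0.5
Var(A) = 0.4375 − (0.4375)² = 0.24609375;  Var(B) = 11.25 − (2.5)² = 5
cov(A,B) = 0.5 − (0.4375)(2.5) = -0.59375
Var(A + B) = (1)²·0.24609375 + (1)²·5 + 2·(1)·(1)·-0.59375 = 4.05859375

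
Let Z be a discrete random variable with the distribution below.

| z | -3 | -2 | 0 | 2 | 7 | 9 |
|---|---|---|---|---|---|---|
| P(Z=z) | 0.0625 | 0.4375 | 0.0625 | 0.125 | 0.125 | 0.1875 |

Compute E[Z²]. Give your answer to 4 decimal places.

24.1250

E[Z²] = (-3)²(0.0625) + (-2)²(0.4375) + (0)²(0.0625) + (2)²(0.125) + (7)²(0.125) + (9)²(0.1875) = 24.125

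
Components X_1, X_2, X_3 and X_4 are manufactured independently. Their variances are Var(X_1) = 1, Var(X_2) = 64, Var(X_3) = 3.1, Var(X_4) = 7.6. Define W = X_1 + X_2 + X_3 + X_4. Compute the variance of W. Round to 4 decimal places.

75.7000

By independence, Var(W) = (1)²Var(X_1) + (1)²Var(X_2) + (1)²Var(X_3) + (1)²Var(X_4)
= (1)²·1 + (1)²·64 + (1)²·3.1 + (1)²·7.6 = 75.7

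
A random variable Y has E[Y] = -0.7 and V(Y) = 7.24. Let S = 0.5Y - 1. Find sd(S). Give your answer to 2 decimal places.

1.35

V(0.5Y - 1) = (0.5)²·7.24 = 1.81
sd(S) = √1.81 ≈ 1.35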